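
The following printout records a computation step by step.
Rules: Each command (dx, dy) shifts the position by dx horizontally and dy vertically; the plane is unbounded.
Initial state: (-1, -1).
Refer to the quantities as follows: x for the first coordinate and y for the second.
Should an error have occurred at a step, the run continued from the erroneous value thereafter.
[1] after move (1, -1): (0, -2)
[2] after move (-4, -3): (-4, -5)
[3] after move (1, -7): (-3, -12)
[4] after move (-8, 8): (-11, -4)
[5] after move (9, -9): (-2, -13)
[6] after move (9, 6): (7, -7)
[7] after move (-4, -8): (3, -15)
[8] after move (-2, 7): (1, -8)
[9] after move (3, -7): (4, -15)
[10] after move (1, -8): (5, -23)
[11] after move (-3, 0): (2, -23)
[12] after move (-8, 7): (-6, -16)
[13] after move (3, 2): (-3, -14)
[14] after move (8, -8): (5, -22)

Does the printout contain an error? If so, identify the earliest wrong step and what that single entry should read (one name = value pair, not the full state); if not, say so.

no error

Step 1: x = -1 + (1) = 0, y = -1 + (-1) = -2 — no discrepancy.
Step 2: x = 0 + (-4) = -4, y = -2 + (-3) = -5 — agrees with the printout.
Step 3: x = -4 + (1) = -3, y = -5 + (-7) = -12 — in agreement.
Step 4: x = -3 + (-8) = -11, y = -12 + (8) = -4 — confirmed correct.
Step 5: x = -11 + (9) = -2, y = -4 + (-9) = -13 — matches.
Step 6: x = -2 + (9) = 7, y = -13 + (6) = -7 — verified.
Step 7: x = 7 + (-4) = 3, y = -7 + (-8) = -15 — verified.
Step 8: x = 3 + (-2) = 1, y = -15 + (7) = -8 — same as recorded.
Step 9: x = 1 + (3) = 4, y = -8 + (-7) = -15 — same as recorded.
Step 10: x = 4 + (1) = 5, y = -15 + (-8) = -23 — checks out.
Step 11: x = 5 + (-3) = 2, y = -23 + (0) = -23 — confirmed correct.
Step 12: x = 2 + (-8) = -6, y = -23 + (7) = -16 — consistent with the printout.
Step 13: x = -6 + (3) = -3, y = -16 + (2) = -14 — in agreement.
Step 14: x = -3 + (8) = 5, y = -14 + (-8) = -22 — no discrepancy.
No step deviates from the rules.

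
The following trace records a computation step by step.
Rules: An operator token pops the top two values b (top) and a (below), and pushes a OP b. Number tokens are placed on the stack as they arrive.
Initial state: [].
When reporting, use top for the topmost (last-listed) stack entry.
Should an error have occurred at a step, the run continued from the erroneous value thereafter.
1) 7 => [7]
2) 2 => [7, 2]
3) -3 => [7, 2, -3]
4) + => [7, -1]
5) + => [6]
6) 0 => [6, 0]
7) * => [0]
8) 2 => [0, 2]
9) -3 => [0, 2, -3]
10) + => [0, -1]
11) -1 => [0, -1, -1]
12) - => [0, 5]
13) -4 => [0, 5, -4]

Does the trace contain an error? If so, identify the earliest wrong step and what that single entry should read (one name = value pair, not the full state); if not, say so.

Recomputing the run from the initial state:
step 1: [7]
step 2: [7, 2]
step 3: [7, 2, -3]
step 4: [7, -1]
step 5: [6]
step 6: [6, 0]
step 7: [0]
step 8: [0, 2]
step 9: [0, 2, -3]
step 10: [0, -1]
step 11: [0, -1, -1]
step 12: [0, 0]
step 13: [0, 0, -4]
The first disagreement with the trace is at step 12, where the value should be top = 0.

step 12, top = 0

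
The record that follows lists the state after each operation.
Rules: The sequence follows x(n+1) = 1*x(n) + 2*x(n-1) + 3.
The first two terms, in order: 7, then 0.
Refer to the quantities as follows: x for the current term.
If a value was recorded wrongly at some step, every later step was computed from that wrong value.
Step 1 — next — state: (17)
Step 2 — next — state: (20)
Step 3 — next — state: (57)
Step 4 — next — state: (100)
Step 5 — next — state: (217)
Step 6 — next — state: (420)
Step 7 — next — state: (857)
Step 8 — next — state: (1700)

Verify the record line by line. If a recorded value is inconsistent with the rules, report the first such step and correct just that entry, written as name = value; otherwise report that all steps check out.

Recomputing the run from the initial state:
step 1: x = 17
step 2: x = 20
step 3: x = 57
step 4: x = 100
step 5: x = 217
step 6: x = 420
step 7: x = 857
step 8: x = 1700
This matches the record at every step.

no error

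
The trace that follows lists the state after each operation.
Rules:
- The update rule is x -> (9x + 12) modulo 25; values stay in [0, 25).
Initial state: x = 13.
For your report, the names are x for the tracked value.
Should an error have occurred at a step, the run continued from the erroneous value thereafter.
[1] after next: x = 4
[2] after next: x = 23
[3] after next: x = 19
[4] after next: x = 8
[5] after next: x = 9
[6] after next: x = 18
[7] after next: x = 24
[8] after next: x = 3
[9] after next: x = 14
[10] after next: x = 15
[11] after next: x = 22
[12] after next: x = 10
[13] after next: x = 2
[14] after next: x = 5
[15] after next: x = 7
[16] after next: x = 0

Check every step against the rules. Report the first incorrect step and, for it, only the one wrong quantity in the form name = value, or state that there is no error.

step 10, x = 13

Step 1: x = (9*13 + 12) mod 25 = 4 — confirmed correct.
Step 2: x = (9*4 + 12) mod 25 = 23 — consistent with the trace.
Step 3: x = (9*23 + 12) mod 25 = 19 — exactly as logged.
Step 4: x = (9*19 + 12) mod 25 = 8 — confirmed correct.
Step 5: x = (9*8 + 12) mod 25 = 9 — agrees with the trace.
Step 6: x = (9*9 + 12) mod 25 = 18 — in agreement.
Step 7: x = (9*18 + 12) mod 25 = 24 — checks out.
Step 8: x = (9*24 + 12) mod 25 = 3 — no discrepancy.
Step 9: x = (9*3 + 12) mod 25 = 14 — checks out.
Step 10: x = (9*14 + 12) mod 25 = 13 — the trace has a different value.
The earliest wrong entry is at step 10: it should read x = 13.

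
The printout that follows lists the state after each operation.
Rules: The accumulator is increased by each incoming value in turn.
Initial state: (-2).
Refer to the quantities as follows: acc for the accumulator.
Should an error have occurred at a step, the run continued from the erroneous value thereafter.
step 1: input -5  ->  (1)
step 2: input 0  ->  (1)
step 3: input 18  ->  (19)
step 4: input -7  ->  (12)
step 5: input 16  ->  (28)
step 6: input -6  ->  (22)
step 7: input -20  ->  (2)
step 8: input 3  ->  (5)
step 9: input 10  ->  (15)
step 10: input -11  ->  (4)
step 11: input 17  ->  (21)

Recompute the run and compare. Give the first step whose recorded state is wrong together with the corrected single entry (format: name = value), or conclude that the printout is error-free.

step 1, acc = -7

Recomputing the run from the initial state:
step 1: acc = -7
step 2: acc = -7
step 3: acc = 11
step 4: acc = 4
step 5: acc = 20
step 6: acc = 14
step 7: acc = -6
step 8: acc = -3
step 9: acc = 7
step 10: acc = -4
step 11: acc = 13
The first disagreement with the printout is at step 1, where the value should be acc = -7.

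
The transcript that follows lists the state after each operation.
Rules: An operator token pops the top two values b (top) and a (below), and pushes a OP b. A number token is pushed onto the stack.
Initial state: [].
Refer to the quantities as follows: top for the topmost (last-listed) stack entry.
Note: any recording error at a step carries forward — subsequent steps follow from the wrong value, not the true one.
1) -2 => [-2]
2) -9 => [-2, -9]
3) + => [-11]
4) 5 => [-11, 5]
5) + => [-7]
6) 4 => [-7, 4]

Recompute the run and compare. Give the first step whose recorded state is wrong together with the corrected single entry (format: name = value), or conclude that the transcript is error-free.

Recomputing the run from the initial state:
step 1: [-2]
step 2: [-2, -9]
step 3: [-11]
step 4: [-11, 5]
step 5: [-6]
step 6: [-6, 4]
The first disagreement with the transcript is at step 5, where the value should be top = -6.

step 5, top = -6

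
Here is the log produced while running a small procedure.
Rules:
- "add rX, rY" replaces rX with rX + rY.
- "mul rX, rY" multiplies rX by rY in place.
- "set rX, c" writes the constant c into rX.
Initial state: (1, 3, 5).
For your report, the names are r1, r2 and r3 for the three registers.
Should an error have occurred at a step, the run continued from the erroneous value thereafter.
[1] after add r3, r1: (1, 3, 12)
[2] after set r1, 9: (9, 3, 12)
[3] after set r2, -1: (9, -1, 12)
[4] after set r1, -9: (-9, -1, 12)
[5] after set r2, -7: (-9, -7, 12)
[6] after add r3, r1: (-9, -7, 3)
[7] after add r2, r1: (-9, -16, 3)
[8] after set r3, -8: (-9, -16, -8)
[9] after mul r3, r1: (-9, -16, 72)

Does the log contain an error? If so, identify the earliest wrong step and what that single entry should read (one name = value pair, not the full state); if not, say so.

step 1, r3 = 6

Step 1: r3 = 5 + 1 = 6 — the log has a different value.
Conclusion: step 1 carries the first error; the entry should be r3 = 6.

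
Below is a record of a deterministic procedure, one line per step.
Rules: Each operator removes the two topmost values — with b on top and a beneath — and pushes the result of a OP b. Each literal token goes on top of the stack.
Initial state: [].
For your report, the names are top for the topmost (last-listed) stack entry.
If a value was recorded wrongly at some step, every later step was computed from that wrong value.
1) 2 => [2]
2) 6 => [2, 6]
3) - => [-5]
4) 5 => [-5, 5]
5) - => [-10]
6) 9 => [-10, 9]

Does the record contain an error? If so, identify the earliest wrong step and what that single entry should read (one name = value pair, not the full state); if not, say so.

step 3, top = -4

1. push 2: top = 2 (verified)
2. push 6: top = 6 (matches)
3. 2 - 6 = -4 (the record disagrees here)
First deviation found at step 3; the corrected entry is top = -4.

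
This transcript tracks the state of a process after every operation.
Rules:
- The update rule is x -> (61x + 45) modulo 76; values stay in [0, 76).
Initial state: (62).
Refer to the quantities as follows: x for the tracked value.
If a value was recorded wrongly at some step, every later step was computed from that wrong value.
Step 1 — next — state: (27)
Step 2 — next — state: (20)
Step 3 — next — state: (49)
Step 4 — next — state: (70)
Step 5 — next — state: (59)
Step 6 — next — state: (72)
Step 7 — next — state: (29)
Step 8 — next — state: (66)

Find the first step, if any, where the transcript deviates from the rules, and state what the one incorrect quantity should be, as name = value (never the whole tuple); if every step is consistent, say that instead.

no error

step 1: x = (61*62 + 45) mod 76 = 27 -> verified
step 2: x = (61*27 + 45) mod 76 = 20 -> in agreement
step 3: x = (61*20 + 45) mod 76 = 49 -> consistent with the transcript
step 4: x = (61*49 + 45) mod 76 = 70 -> verified
step 5: x = (61*70 + 45) mod 76 = 59 -> consistent with the transcript
step 6: x = (61*59 + 45) mod 76 = 72 -> no discrepancy
step 7: x = (61*72 + 45) mod 76 = 29 -> agrees with the transcript
step 8: x = (61*29 + 45) mod 76 = 66 -> confirmed correct
Nothing is out of place; the run is error-free.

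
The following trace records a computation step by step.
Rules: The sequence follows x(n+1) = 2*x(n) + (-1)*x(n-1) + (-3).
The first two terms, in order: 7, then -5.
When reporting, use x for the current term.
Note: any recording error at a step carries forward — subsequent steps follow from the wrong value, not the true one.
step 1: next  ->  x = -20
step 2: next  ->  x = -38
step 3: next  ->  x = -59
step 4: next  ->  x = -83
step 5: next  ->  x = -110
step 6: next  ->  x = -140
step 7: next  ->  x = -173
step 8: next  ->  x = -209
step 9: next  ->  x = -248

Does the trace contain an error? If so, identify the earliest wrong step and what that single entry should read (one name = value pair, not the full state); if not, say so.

Step 1: x = 2*(-5) + (-1)*(7) + (-3) = -20 — checks out.
Step 2: x = 2*(-20) + (-1)*(-5) + (-3) = -38 — same as recorded.
Step 3: x = 2*(-38) + (-1)*(-20) + (-3) = -59 — checks out.
Step 4: x = 2*(-59) + (-1)*(-38) + (-3) = -83 — exactly as logged.
Step 5: x = 2*(-83) + (-1)*(-59) + (-3) = -110 — checks out.
Step 6: x = 2*(-110) + (-1)*(-83) + (-3) = -140 — same as recorded.
Step 7: x = 2*(-140) + (-1)*(-110) + (-3) = -173 — agrees with the trace.
Step 8: x = 2*(-173) + (-1)*(-140) + (-3) = -209 — exactly as logged.
Step 9: x = 2*(-209) + (-1)*(-173) + (-3) = -248 — no discrepancy.
Every step is consistent.

no error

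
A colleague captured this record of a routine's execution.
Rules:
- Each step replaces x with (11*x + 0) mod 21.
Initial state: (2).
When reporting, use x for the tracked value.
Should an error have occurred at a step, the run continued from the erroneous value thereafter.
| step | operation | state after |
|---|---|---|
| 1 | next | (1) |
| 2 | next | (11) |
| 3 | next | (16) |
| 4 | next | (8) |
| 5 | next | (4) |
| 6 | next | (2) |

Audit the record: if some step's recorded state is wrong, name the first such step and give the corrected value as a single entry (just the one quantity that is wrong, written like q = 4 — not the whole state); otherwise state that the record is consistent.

Step 1: x = (11*2 + 0) mod 21 = 1 — same as recorded.
Step 2: x = (11*1 + 0) mod 21 = 11 — confirmed correct.
Step 3: x = (11*11 + 0) mod 21 = 16 — confirmed correct.
Step 4: x = (11*16 + 0) mod 21 = 8 — same as recorded.
Step 5: x = (11*8 + 0) mod 21 = 4 — same as recorded.
Step 6: x = (11*4 + 0) mod 21 = 2 — matches.
Nothing is out of place; the run is error-free.

no error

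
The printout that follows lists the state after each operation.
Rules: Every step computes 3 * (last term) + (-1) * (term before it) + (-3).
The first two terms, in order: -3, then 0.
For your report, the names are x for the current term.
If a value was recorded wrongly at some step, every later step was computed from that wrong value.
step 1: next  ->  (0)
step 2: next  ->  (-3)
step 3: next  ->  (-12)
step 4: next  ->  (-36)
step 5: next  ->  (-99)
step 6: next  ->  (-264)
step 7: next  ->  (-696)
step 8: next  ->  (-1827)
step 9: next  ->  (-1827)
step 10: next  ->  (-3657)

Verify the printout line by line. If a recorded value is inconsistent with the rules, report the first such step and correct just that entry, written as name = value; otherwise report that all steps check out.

1. x = 3*(0) + (-1)*(-3) + (-3) = 0 (same as recorded)
2. x = 3*(0) + (-1)*(0) + (-3) = -3 (confirmed correct)
3. x = 3*(-3) + (-1)*(0) + (-3) = -12 (same as recorded)
4. x = 3*(-12) + (-1)*(-3) + (-3) = -36 (in agreement)
5. x = 3*(-36) + (-1)*(-12) + (-3) = -99 (matches)
6. x = 3*(-99) + (-1)*(-36) + (-3) = -264 (no discrepancy)
7. x = 3*(-264) + (-1)*(-99) + (-3) = -696 (agrees with the printout)
8. x = 3*(-696) + (-1)*(-264) + (-3) = -1827 (agrees with the printout)
9. x = 3*(-1827) + (-1)*(-696) + (-3) = -4788 (not what was recorded)
Step 9 is the first one off; corrected, x = -4788.

step 9, x = -4788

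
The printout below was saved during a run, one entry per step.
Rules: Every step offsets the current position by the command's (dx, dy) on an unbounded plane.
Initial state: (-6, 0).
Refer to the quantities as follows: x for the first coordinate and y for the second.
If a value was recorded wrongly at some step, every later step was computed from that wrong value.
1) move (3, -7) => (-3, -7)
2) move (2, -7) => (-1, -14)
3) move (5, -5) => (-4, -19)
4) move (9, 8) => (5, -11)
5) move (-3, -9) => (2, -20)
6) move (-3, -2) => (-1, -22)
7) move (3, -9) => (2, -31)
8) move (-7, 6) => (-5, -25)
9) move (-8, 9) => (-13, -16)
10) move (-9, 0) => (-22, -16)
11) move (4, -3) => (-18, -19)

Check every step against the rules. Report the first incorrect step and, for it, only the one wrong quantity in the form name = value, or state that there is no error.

step 3, x = 4

1. x = -6 + (3) = -3, y = 0 + (-7) = -7 (confirmed correct)
2. x = -3 + (2) = -1, y = -7 + (-7) = -14 (verified)
3. x = -1 + (5) = 4, y = -14 + (-5) = -19 (first mismatch against the printout)
So the first discrepancy is step 3, where the right value is x = 4.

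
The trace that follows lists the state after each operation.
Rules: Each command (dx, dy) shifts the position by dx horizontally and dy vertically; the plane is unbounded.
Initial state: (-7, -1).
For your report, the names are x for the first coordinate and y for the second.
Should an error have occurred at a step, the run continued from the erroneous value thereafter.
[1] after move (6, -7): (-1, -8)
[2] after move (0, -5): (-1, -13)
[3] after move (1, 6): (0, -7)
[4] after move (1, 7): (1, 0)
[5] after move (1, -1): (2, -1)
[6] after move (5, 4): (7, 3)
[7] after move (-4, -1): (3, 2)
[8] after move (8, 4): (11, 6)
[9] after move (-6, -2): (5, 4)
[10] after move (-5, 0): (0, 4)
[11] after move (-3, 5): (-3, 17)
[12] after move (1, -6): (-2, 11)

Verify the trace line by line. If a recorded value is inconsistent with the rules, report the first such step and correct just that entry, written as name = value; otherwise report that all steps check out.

step 11, y = 9

1. x = -7 + (6) = -1, y = -1 + (-7) = -8 (confirmed correct)
2. x = -1 + (0) = -1, y = -8 + (-5) = -13 (confirmed correct)
3. x = -1 + (1) = 0, y = -13 + (6) = -7 (consistent with the trace)
4. x = 0 + (1) = 1, y = -7 + (7) = 0 (exactly as logged)
5. x = 1 + (1) = 2, y = 0 + (-1) = -1 (consistent with the trace)
6. x = 2 + (5) = 7, y = -1 + (4) = 3 (exactly as logged)
7. x = 7 + (-4) = 3, y = 3 + (-1) = 2 (no discrepancy)
8. x = 3 + (8) = 11, y = 2 + (4) = 6 (agrees with the trace)
9. x = 11 + (-6) = 5, y = 6 + (-2) = 4 (verified)
10. x = 5 + (-5) = 0, y = 4 + (0) = 4 (in agreement)
11. x = 0 + (-3) = -3, y = 4 + (5) = 9 (a discrepancy with the trace)
Conclusion: step 11 carries the first error; the entry should be y = 9.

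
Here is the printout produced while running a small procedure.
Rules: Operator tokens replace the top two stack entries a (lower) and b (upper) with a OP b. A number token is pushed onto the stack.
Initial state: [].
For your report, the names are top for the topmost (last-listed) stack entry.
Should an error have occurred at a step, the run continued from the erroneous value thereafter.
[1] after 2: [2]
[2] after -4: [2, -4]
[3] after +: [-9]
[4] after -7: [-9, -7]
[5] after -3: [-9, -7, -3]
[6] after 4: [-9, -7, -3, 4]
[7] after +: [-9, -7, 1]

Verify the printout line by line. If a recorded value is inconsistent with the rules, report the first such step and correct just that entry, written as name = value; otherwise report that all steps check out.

step 3, top = -2

step 1: push 2: top = 2 -> no discrepancy
step 2: push -4: top = -4 -> matches
step 3: 2 + -4 = -2 -> this is not what the printout shows
Step 3 is the first one off; corrected, top = -2.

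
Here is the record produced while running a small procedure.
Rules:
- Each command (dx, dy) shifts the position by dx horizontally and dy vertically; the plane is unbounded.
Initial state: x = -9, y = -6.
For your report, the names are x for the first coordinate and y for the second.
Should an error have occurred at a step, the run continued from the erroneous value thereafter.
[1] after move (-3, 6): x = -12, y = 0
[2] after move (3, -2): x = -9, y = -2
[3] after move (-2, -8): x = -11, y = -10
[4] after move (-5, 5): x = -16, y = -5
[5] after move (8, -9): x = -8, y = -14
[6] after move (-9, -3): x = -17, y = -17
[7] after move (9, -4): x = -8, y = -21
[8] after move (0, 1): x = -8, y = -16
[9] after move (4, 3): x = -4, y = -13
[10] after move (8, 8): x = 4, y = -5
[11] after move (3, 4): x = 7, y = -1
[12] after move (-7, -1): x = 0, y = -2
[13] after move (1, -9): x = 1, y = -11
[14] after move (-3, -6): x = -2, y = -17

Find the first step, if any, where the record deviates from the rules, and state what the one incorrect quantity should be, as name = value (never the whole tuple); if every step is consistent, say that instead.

Recomputing the run from the initial state:
step 1: x = -12, y = 0
step 2: x = -9, y = -2
step 3: x = -11, y = -10
step 4: x = -16, y = -5
step 5: x = -8, y = -14
step 6: x = -17, y = -17
step 7: x = -8, y = -21
step 8: x = -8, y = -20
step 9: x = -4, y = -17
step 10: x = 4, y = -9
step 11: x = 7, y = -5
step 12: x = 0, y = -6
step 13: x = 1, y = -15
step 14: x = -2, y = -21
The first disagreement with the record is at step 8, where the value should be y = -20.

step 8, y = -20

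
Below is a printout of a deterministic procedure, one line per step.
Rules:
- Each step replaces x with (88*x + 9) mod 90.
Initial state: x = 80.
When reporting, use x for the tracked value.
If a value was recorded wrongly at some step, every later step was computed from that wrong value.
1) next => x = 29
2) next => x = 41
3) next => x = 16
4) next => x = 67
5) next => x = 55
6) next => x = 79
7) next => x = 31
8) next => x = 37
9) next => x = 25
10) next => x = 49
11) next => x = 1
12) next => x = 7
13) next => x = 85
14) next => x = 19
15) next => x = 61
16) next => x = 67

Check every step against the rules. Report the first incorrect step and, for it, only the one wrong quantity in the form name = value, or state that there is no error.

step 1: x = (88*80 + 9) mod 90 = 29 -> confirmed correct
step 2: x = (88*29 + 9) mod 90 = 41 -> matches
step 3: x = (88*41 + 9) mod 90 = 17 -> first mismatch against the printout
Conclusion: step 3 carries the first error; the entry should be x = 17.

step 3, x = 17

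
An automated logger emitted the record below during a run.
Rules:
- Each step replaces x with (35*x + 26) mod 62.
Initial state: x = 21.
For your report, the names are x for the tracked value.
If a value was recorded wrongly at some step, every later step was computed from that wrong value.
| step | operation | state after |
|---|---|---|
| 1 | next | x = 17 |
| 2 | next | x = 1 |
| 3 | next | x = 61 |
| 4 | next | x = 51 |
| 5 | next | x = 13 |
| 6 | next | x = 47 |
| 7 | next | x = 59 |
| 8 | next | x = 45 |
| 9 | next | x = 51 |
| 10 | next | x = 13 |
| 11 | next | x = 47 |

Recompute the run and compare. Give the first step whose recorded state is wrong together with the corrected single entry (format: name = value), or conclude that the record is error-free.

Recomputing the run from the initial state:
step 1: x = 17
step 2: x = 1
step 3: x = 61
step 4: x = 53
step 5: x = 21
step 6: x = 17
step 7: x = 1
step 8: x = 61
step 9: x = 53
step 10: x = 21
step 11: x = 17
The first disagreement with the record is at step 4, where the value should be x = 53.

step 4, x = 53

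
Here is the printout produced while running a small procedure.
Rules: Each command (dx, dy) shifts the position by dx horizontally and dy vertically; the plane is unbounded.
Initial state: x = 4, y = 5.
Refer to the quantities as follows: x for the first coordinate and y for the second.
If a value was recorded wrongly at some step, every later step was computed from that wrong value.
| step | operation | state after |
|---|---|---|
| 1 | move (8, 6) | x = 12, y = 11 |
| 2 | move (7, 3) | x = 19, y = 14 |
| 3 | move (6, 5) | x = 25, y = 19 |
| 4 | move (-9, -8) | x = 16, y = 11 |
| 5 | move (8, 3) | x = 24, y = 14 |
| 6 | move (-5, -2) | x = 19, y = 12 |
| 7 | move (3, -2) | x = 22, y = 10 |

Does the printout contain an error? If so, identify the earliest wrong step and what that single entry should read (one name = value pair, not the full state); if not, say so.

Recomputing the run from the initial state:
step 1: x = 12, y = 11
step 2: x = 19, y = 14
step 3: x = 25, y = 19
step 4: x = 16, y = 11
step 5: x = 24, y = 14
step 6: x = 19, y = 12
step 7: x = 22, y = 10
This matches the printout at every step.

no error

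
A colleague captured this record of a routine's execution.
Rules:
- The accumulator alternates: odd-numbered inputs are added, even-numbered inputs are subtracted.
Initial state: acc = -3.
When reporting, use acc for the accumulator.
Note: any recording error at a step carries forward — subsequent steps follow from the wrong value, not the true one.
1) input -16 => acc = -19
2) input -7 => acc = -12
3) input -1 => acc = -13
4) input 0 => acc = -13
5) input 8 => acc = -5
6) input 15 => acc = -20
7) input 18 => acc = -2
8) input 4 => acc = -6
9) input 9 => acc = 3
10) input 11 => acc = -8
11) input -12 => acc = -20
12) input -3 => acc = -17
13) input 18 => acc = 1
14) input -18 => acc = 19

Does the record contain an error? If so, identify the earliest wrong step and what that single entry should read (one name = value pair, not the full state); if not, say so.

step 1: acc = -3 + -16 = -19 -> no discrepancy
step 2: acc = -19 - -7 = -12 -> matches
step 3: acc = -12 + -1 = -13 -> in agreement
step 4: acc = -13 - 0 = -13 -> checks out
step 5: acc = -13 + 8 = -5 -> consistent with the record
step 6: acc = -5 - 15 = -20 -> no discrepancy
step 7: acc = -20 + 18 = -2 -> verified
step 8: acc = -2 - 4 = -6 -> exactly as logged
step 9: acc = -6 + 9 = 3 -> same as recorded
step 10: acc = 3 - 11 = -8 -> in agreement
step 11: acc = -8 + -12 = -20 -> checks out
step 12: acc = -20 - -3 = -17 -> in agreement
step 13: acc = -17 + 18 = 1 -> exactly as logged
step 14: acc = 1 - -18 = 19 -> matches
The recomputation confirms every line.

no error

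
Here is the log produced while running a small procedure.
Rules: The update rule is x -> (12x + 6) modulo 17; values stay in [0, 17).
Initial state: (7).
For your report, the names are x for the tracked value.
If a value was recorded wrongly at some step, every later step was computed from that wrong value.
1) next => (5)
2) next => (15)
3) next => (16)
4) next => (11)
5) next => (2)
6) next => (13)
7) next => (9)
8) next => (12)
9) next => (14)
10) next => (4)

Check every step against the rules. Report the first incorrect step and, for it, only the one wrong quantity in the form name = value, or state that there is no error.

no error

step 1: x = (12*7 + 6) mod 17 = 5 -> agrees with the log
step 2: x = (12*5 + 6) mod 17 = 15 -> verified
step 3: x = (12*15 + 6) mod 17 = 16 -> agrees with the log
step 4: x = (12*16 + 6) mod 17 = 11 -> confirmed correct
step 5: x = (12*11 + 6) mod 17 = 2 -> no discrepancy
step 6: x = (12*2 + 6) mod 17 = 13 -> checks out
step 7: x = (12*13 + 6) mod 17 = 9 -> no discrepancy
step 8: x = (12*9 + 6) mod 17 = 12 -> agrees with the log
step 9: x = (12*12 + 6) mod 17 = 14 -> same as recorded
step 10: x = (12*14 + 6) mod 17 = 4 -> in agreement
Each recorded entry agrees with the recomputation.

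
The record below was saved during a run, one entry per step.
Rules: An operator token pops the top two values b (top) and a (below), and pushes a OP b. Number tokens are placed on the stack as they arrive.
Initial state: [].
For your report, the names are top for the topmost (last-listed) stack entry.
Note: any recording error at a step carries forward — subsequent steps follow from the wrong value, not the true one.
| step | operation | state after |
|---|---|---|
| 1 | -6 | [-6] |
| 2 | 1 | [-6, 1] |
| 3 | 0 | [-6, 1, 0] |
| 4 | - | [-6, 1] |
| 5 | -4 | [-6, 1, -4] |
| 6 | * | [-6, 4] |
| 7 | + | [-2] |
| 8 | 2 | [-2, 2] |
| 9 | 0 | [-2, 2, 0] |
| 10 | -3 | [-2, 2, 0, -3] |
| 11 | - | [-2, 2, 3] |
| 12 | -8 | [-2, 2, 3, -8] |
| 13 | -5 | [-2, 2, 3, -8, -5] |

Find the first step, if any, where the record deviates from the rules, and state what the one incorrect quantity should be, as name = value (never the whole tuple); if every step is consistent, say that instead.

Recomputing the run from the initial state:
step 1: [-6]
step 2: [-6, 1]
step 3: [-6, 1, 0]
step 4: [-6, 1]
step 5: [-6, 1, -4]
step 6: [-6, -4]
step 7: [-10]
step 8: [-10, 2]
step 9: [-10, 2, 0]
step 10: [-10, 2, 0, -3]
step 11: [-10, 2, 3]
step 12: [-10, 2, 3, -8]
step 13: [-10, 2, 3, -8, -5]
The first disagreement with the record is at step 6, where the value should be top = -4.

step 6, top = -4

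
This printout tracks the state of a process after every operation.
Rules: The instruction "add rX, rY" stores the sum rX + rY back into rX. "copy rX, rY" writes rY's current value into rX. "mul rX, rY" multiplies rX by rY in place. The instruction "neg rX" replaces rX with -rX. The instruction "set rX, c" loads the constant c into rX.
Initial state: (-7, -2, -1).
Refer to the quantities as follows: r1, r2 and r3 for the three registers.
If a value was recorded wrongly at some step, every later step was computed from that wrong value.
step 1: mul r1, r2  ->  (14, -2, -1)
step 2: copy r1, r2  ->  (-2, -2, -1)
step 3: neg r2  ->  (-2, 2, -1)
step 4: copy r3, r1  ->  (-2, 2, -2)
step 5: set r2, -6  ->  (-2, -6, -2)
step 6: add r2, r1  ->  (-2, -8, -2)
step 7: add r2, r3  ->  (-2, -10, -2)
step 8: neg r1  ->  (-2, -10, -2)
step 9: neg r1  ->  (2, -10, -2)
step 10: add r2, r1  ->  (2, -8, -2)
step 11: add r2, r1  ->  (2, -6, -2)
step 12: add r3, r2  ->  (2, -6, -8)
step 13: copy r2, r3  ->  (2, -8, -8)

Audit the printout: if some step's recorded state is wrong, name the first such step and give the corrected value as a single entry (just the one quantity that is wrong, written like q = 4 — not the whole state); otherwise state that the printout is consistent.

step 8, r1 = 2

step 1: r1 = -7 * -2 = 14 -> no discrepancy
step 2: r1 = -2 -> verified
step 3: r2 = -(-2) = 2 -> consistent with the printout
step 4: r3 = -2 -> agrees with the printout
step 5: r2 = -6 -> in agreement
step 6: r2 = -6 + -2 = -8 -> matches
step 7: r2 = -8 + -2 = -10 -> no discrepancy
step 8: r1 = -(-2) = 2 -> first mismatch against the printout
That makes step 8 the first incorrect line — r1 = 2 is what it should show.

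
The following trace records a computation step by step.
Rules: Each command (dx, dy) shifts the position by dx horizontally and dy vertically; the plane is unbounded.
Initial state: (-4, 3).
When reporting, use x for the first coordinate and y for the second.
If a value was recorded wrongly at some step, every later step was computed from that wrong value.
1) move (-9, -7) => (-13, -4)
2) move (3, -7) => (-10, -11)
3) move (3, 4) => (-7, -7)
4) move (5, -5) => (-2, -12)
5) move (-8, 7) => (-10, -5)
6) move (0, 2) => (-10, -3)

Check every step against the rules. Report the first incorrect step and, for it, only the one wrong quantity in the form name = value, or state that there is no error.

Recomputing the run from the initial state:
step 1: x = -13, y = -4
step 2: x = -10, y = -11
step 3: x = -7, y = -7
step 4: x = -2, y = -12
step 5: x = -10, y = -5
step 6: x = -10, y = -3
This matches the trace at every step.

no error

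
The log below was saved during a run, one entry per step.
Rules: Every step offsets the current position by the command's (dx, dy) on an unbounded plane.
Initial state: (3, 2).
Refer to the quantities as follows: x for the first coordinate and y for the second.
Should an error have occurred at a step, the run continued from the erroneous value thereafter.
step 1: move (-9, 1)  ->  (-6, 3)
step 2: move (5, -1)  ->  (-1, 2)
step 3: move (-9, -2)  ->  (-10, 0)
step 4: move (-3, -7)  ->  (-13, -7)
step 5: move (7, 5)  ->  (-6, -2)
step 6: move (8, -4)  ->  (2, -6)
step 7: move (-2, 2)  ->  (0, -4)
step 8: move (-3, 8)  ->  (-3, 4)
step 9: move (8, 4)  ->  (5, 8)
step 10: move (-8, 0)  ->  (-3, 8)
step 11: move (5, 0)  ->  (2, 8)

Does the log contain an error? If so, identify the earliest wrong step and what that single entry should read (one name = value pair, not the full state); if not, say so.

Recomputing the run from the initial state:
step 1: x = -6, y = 3
step 2: x = -1, y = 2
step 3: x = -10, y = 0
step 4: x = -13, y = -7
step 5: x = -6, y = -2
step 6: x = 2, y = -6
step 7: x = 0, y = -4
step 8: x = -3, y = 4
step 9: x = 5, y = 8
step 10: x = -3, y = 8
step 11: x = 2, y = 8
This matches the log at every step.

no error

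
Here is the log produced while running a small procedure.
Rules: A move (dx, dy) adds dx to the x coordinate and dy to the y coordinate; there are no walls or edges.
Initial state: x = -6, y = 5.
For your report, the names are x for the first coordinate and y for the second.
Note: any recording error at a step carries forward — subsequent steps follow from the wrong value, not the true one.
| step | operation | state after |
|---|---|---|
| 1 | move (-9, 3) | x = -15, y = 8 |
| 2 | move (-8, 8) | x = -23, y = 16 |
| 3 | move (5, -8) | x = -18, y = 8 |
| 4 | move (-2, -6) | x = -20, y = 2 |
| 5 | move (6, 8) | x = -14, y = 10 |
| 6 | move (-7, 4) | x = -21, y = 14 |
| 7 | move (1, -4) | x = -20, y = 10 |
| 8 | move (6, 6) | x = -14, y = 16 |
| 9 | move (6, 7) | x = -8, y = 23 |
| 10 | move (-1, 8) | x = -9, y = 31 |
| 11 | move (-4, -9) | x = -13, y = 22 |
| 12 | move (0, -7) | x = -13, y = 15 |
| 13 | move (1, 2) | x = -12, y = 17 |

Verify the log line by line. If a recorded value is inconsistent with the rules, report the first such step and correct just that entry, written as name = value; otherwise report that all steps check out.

no error

1. x = -6 + (-9) = -15, y = 5 + (3) = 8 (same as recorded)
2. x = -15 + (-8) = -23, y = 8 + (8) = 16 (verified)
3. x = -23 + (5) = -18, y = 16 + (-8) = 8 (no discrepancy)
4. x = -18 + (-2) = -20, y = 8 + (-6) = 2 (consistent with the log)
5. x = -20 + (6) = -14, y = 2 + (8) = 10 (no discrepancy)
6. x = -14 + (-7) = -21, y = 10 + (4) = 14 (matches)
7. x = -21 + (1) = -20, y = 14 + (-4) = 10 (consistent with the log)
8. x = -20 + (6) = -14, y = 10 + (6) = 16 (agrees with the log)
9. x = -14 + (6) = -8, y = 16 + (7) = 23 (same as recorded)
10. x = -8 + (-1) = -9, y = 23 + (8) = 31 (consistent with the log)
11. x = -9 + (-4) = -13, y = 31 + (-9) = 22 (matches)
12. x = -13 + (0) = -13, y = 22 + (-7) = 15 (exactly as logged)
13. x = -13 + (1) = -12, y = 15 + (2) = 17 (checks out)
No step deviates from the rules.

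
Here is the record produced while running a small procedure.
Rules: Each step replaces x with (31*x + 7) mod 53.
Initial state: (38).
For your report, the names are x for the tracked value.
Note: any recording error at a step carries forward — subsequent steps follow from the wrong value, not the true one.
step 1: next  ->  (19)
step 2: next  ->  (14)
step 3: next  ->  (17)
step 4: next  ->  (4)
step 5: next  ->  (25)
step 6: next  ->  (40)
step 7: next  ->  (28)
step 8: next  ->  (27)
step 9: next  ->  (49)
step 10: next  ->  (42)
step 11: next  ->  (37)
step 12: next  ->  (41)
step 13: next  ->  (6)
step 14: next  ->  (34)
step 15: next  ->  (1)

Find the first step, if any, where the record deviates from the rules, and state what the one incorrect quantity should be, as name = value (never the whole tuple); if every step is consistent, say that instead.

Step 1: x = (31*38 + 7) mod 53 = 19 — in agreement.
Step 2: x = (31*19 + 7) mod 53 = 13 — first mismatch against the record.
The earliest wrong entry is at step 2: it should read x = 13.

step 2, x = 13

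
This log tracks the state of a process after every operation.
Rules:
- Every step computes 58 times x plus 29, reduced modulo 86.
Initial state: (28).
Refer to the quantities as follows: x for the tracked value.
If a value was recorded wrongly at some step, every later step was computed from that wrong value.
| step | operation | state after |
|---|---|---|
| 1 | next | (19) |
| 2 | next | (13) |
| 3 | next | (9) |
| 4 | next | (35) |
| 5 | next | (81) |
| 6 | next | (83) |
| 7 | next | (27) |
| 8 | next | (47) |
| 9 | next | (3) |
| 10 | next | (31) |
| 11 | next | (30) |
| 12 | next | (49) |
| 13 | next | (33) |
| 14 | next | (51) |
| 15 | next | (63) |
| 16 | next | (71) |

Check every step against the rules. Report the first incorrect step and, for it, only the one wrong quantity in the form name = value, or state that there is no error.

Recomputing the run from the initial state:
step 1: x = 19
step 2: x = 13
step 3: x = 9
step 4: x = 35
step 5: x = 81
step 6: x = 83
step 7: x = 27
step 8: x = 47
step 9: x = 3
step 10: x = 31
step 11: x = 21
step 12: x = 43
step 13: x = 29
step 14: x = 77
step 15: x = 23
step 16: x = 73
The first disagreement with the log is at step 11, where the value should be x = 21.

step 11, x = 21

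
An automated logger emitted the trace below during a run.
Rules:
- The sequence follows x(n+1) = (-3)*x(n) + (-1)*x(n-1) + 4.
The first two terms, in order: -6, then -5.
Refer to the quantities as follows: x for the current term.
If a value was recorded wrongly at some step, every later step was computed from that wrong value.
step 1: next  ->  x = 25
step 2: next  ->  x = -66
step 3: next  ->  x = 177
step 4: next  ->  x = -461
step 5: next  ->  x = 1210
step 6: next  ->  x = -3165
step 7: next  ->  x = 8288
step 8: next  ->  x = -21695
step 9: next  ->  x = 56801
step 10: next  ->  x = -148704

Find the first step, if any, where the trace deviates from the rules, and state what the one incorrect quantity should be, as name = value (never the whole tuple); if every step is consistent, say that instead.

step 7, x = 8289

1. x = -3*(-5) + (-1)*(-6) + (4) = 25 (exactly as logged)
2. x = -3*(25) + (-1)*(-5) + (4) = -66 (same as recorded)
3. x = -3*(-66) + (-1)*(25) + (4) = 177 (confirmed correct)
4. x = -3*(177) + (-1)*(-66) + (4) = -461 (same as recorded)
5. x = -3*(-461) + (-1)*(177) + (4) = 1210 (matches)
6. x = -3*(1210) + (-1)*(-461) + (4) = -3165 (same as recorded)
7. x = -3*(-3165) + (-1)*(1210) + (4) = 8289 (the trace disagrees here)
Conclusion: step 7 carries the first error; the entry should be x = 8289.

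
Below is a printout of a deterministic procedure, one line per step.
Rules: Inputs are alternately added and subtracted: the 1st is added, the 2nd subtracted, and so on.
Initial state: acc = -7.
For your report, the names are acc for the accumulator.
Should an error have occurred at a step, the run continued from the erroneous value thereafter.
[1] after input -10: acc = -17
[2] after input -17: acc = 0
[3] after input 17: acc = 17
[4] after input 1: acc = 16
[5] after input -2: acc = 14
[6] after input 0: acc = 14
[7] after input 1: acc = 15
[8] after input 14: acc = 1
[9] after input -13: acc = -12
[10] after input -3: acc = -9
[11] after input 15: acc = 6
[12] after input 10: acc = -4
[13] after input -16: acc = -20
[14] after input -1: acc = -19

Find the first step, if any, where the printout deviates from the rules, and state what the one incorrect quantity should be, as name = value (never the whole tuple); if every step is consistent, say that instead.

step 1: acc = -7 + -10 = -17 -> exactly as logged
step 2: acc = -17 - -17 = 0 -> in agreement
step 3: acc = 0 + 17 = 17 -> verified
step 4: acc = 17 - 1 = 16 -> no discrepancy
step 5: acc = 16 + -2 = 14 -> confirmed correct
step 6: acc = 14 - 0 = 14 -> in agreement
step 7: acc = 14 + 1 = 15 -> exactly as logged
step 8: acc = 15 - 14 = 1 -> exactly as logged
step 9: acc = 1 + -13 = -12 -> exactly as logged
step 10: acc = -12 - -3 = -9 -> exactly as logged
step 11: acc = -9 + 15 = 6 -> matches
step 12: acc = 6 - 10 = -4 -> consistent with the printout
step 13: acc = -4 + -16 = -20 -> no discrepancy
step 14: acc = -20 - -1 = -19 -> checks out
The recomputation confirms every line.

no error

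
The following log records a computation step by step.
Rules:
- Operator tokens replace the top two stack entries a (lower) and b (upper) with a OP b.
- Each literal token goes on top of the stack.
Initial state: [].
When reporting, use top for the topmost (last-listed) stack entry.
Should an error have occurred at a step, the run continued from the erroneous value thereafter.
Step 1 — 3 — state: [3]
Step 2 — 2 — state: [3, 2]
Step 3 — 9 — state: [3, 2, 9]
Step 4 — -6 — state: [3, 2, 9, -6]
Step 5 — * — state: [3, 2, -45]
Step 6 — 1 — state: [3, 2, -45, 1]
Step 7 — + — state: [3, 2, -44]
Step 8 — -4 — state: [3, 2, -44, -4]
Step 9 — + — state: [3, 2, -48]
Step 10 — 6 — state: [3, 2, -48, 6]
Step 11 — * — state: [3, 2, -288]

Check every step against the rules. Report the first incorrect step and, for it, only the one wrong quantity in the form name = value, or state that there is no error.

1. push 3: top = 3 (no discrepancy)
2. push 2: top = 2 (verified)
3. push 9: top = 9 (same as recorded)
4. push -6: top = -6 (verified)
5. 9 * -6 = -54 (the log has a different value)
First incorrect step: 5; the correct value is top = -54.

step 5, top = -54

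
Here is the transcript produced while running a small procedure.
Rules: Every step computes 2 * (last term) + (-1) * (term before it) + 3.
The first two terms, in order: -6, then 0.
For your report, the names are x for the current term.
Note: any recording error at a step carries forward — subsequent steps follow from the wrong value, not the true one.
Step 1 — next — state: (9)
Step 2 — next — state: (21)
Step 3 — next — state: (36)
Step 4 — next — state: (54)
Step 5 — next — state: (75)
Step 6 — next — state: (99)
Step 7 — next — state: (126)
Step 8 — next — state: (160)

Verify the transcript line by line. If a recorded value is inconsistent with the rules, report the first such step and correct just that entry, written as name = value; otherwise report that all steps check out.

Recomputing the run from the initial state:
step 1: x = 9
step 2: x = 21
step 3: x = 36
step 4: x = 54
step 5: x = 75
step 6: x = 99
step 7: x = 126
step 8: x = 156
The first disagreement with the transcript is at step 8, where the value should be x = 156.

step 8, x = 156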